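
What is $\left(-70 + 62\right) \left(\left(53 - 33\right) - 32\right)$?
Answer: $96$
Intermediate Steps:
$\left(-70 + 62\right) \left(\left(53 - 33\right) - 32\right) = - 8 \left(20 - 32\right) = \left(-8\right) \left(-12\right) = 96$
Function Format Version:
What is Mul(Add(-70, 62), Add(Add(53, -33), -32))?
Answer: 96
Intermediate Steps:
Mul(Add(-70, 62), Add(Add(53, -33), -32)) = Mul(-8, Add(20, -32)) = Mul(-8, -12) = 96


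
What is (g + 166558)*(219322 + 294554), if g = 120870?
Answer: 147702350928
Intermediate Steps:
(g + 166558)*(219322 + 294554) = (120870 + 166558)*(219322 + 294554) = 287428*513876 = 147702350928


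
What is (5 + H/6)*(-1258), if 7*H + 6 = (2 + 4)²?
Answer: -50320/7 ≈ -7188.6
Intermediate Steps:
H = 30/7 (H = -6/7 + (2 + 4)²/7 = -6/7 + (⅐)*6² = -6/7 + (⅐)*36 = -6/7 + 36/7 = 30/7 ≈ 4.2857)
(5 + H/6)*(-1258) = (5 + (30/7)/6)*(-1258) = (5 + (30/7)*(⅙))*(-1258) = (5 + 5/7)*(-1258) = (40/7)*(-1258) = -50320/7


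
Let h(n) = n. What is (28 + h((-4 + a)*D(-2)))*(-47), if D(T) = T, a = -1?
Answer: -1786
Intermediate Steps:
(28 + h((-4 + a)*D(-2)))*(-47) = (28 + (-4 - 1)*(-2))*(-47) = (28 - 5*(-2))*(-47) = (28 + 10)*(-47) = 38*(-47) = -1786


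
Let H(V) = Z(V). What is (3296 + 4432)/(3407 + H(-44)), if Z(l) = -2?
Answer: 2576/1135 ≈ 2.2696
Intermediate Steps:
H(V) = -2
(3296 + 4432)/(3407 + H(-44)) = (3296 + 4432)/(3407 - 2) = 7728/3405 = 7728*(1/3405) = 2576/1135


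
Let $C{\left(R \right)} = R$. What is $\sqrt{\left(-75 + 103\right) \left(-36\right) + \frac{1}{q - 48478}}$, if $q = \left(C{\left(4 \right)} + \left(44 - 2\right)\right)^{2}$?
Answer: $\frac{i \sqrt{2166630570714}}{46362} \approx 31.749 i$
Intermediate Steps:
$q = 2116$ ($q = \left(4 + \left(44 - 2\right)\right)^{2} = \left(4 + 42\right)^{2} = 46^{2} = 2116$)
$\sqrt{\left(-75 + 103\right) \left(-36\right) + \frac{1}{q - 48478}} = \sqrt{\left(-75 + 103\right) \left(-36\right) + \frac{1}{2116 - 48478}} = \sqrt{28 \left(-36\right) + \frac{1}{-46362}} = \sqrt{-1008 - \frac{1}{46362}} = \sqrt{- \frac{46732897}{46362}} = \frac{i \sqrt{2166630570714}}{46362}$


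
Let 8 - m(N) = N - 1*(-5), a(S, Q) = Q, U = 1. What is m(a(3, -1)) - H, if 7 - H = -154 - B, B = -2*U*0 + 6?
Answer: -163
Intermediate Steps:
m(N) = 3 - N (m(N) = 8 - (N - 1*(-5)) = 8 - (N + 5) = 8 - (5 + N) = 8 + (-5 - N) = 3 - N)
B = 6 (B = -2*1*0 + 6 = -2*0 + 6 = 0 + 6 = 6)
H = 167 (H = 7 - (-154 - 1*6) = 7 - (-154 - 6) = 7 - 1*(-160) = 7 + 160 = 167)
m(a(3, -1)) - H = (3 - 1*(-1)) - 1*167 = (3 + 1) - 167 = 4 - 167 = -163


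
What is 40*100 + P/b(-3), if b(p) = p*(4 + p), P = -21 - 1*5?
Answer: 12026/3 ≈ 4008.7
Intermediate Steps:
P = -26 (P = -21 - 5 = -26)
40*100 + P/b(-3) = 40*100 - 26*(-1/(3*(4 - 3))) = 4000 - 26/((-3*1)) = 4000 - 26/(-3) = 4000 - 26*(-⅓) = 4000 + 26/3 = 12026/3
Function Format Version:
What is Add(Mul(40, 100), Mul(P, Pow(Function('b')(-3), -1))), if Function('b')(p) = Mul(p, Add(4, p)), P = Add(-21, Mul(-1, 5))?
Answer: Rational(12026, 3) ≈ 4008.7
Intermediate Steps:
P = -26 (P = Add(-21, -5) = -26)
Add(Mul(40, 100), Mul(P, Pow(Function('b')(-3), -1))) = Add(Mul(40, 100), Mul(-26, Pow(Mul(-3, Add(4, -3)), -1))) = Add(4000, Mul(-26, Pow(Mul(-3, 1), -1))) = Add(4000, Mul(-26, Pow(-3, -1))) = Add(4000, Mul(-26, Rational(-1, 3))) = Add(4000, Rational(26, 3)) = Rational(12026, 3)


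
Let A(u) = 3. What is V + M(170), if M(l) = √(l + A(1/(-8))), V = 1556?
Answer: 1556 + √173 ≈ 1569.2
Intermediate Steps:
M(l) = √(3 + l) (M(l) = √(l + 3) = √(3 + l))
V + M(170) = 1556 + √(3 + 170) = 1556 + √173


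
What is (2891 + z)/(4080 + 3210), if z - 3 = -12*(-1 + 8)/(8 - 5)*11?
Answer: 431/1215 ≈ 0.35473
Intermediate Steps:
z = -305 (z = 3 - 12*(-1 + 8)/(8 - 5)*11 = 3 - 84/3*11 = 3 - 12*7/3*11 = 3 - 28*11 = 3 - 308 = -305)
(2891 + z)/(4080 + 3210) = (2891 - 305)/(4080 + 3210) = 2586/7290 = 2586*(1/7290) = 431/1215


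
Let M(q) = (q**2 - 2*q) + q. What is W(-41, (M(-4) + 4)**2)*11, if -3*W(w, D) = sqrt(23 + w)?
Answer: -11*I*sqrt(2) ≈ -15.556*I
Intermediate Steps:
M(q) = q**2 - q
W(w, D) = -sqrt(23 + w)/3
W(-41, (M(-4) + 4)**2)*11 = -sqrt(23 - 41)/3*11 = -I*sqrt(2)*11 = -11*I*sqrt(2)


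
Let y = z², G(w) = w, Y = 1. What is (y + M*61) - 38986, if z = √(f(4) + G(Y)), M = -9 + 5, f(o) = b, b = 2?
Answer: -39227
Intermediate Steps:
f(o) = 2
M = -4
z = √3 (z = √(2 + 1) = √3 ≈ 1.7320)
y = 3 (y = (√3)² = 3)
(y + M*61) - 38986 = (3 - 4*61) - 38986 = (3 - 244) - 38986 = -241 - 38986 = -39227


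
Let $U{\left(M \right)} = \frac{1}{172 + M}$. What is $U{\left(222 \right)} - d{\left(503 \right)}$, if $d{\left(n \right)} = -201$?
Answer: $\frac{79195}{394} \approx 201.0$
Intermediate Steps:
$U{\left(222 \right)} - d{\left(503 \right)} = \frac{1}{172 + 222} - -201 = \frac{1}{394} + 201 = \frac{79195}{394}$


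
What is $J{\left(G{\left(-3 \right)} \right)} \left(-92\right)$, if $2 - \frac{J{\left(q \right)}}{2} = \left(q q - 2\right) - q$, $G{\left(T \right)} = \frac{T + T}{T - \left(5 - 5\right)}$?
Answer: $-368$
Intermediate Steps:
$G{\left(T \right)} = 2$ ($G{\left(T \right)} = \frac{2 T}{T - 0} = \frac{2 T}{T + 0} = \frac{2 T}{T} = 2$)
$J{\left(q \right)} = 8 - 2 q^{2} + 2 q$ ($J{\left(q \right)} = 4 - 2 \left(\left(q q - 2\right) - q\right) = 4 - 2 \left(\left(q^{2} - 2\right) - q\right) = 4 - 2 \left(\left(-2 + q^{2}\right) - q\right) = 4 - 2 \left(-2 + q^{2} - q\right) = 4 + \left(4 - 2 q^{2} + 2 q\right) = 8 - 2 q^{2} + 2 q$)
$J{\left(G{\left(-3 \right)} \right)} \left(-92\right) = \left(8 - 2 \cdot 2^{2} + 2 \cdot 2\right) \left(-92\right) = \left(8 - 8 + 4\right) \left(-92\right) = 4 \left(-92\right) = -368$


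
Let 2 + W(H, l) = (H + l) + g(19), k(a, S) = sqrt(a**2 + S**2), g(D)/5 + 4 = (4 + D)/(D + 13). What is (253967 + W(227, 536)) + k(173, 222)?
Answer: 8150771/32 + sqrt(79213) ≈ 2.5499e+5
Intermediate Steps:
g(D) = -20 + 5*(4 + D)/(13 + D) (g(D) = -20 + 5*((4 + D)/(D + 13)) = -20 + 5*((4 + D)/(13 + D)) = -20 + 5*(4 + D)/(13 + D))
k(a, S) = sqrt(S**2 + a**2)
W(H, l) = -589/32 + H + l (W(H, l) = -2 + ((H + l) + 15*(-16 - 1*19)/(13 + 19)) = -2 + ((H + l) + 15*(-16 - 19)/32) = -2 + ((H + l) + 15*(1/32)*(-35)) = -2 + ((H + l) - 525/32) = -2 + (-525/32 + H + l) = -589/32 + H + l)
(253967 + W(227, 536)) + k(173, 222) = (253967 + (-589/32 + 227 + 536)) + sqrt(222**2 + 173**2) = (253967 + 23827/32) + sqrt(49284 + 29929) = 8150771/32 + sqrt(79213)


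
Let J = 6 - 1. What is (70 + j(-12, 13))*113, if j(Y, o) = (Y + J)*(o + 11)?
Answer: -11074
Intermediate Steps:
J = 5
j(Y, o) = (5 + Y)*(11 + o) (j(Y, o) = (Y + 5)*(o + 11) = (5 + Y)*(11 + o))
(70 + j(-12, 13))*113 = (70 + (55 + 5*13 + 11*(-12) - 12*13))*113 = (70 + (55 + 65 - 132 - 156))*113 = (70 - 168)*113 = -98*113 = -11074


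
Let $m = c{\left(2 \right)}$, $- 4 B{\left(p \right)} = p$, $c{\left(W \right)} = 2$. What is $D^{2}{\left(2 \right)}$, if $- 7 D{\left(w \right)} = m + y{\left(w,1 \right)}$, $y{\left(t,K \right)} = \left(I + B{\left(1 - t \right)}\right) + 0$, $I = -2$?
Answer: $\frac{1}{784} \approx 0.0012755$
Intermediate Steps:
$B{\left(p \right)} = - \frac{p}{4}$
$y{\left(t,K \right)} = - \frac{9}{4} + \frac{t}{4}$ ($y{\left(t,K \right)} = \left(-2 - \frac{1 - t}{4}\right) + 0 = \left(-2 + \left(- \frac{1}{4} + \frac{t}{4}\right)\right) + 0 = \left(- \frac{9}{4} + \frac{t}{4}\right) + 0 = - \frac{9}{4} + \frac{t}{4}$)
$m = 2$
$D{\left(w \right)} = \frac{1}{28} - \frac{w}{28}$ ($D{\left(w \right)} = - \frac{2 + \left(- \frac{9}{4} + \frac{w}{4}\right)}{7} = - \frac{- \frac{1}{4} + \frac{w}{4}}{7} = \frac{1}{28} - \frac{w}{28}$)
$D^{2}{\left(2 \right)} = \left(\frac{1}{28} - \frac{1}{14}\right)^{2} = \left(- \frac{1}{28}\right)^{2} = \frac{1}{784}$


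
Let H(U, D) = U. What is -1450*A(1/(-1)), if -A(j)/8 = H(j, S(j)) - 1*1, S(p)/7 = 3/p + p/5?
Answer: -23200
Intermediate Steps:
S(p) = 21/p + 7*p/5 (S(p) = 7*(3/p + p/5) = 21/p + 7*p/5)
A(j) = 8 - 8*j (A(j) = -8*(j - 1*1) = -8*(j - 1) = -8*(-1 + j) = 8 - 8*j)
-1450*A(1/(-1)) = -1450*(8 - 8/(-1)) = -1450*(8 - 8*(-1)) = -1450*(8 + 8) = -1450*16 = -23200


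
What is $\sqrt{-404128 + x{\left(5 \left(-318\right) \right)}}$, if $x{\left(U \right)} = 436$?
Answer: $2 i \sqrt{100923} \approx 635.37 i$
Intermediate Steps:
$\sqrt{-404128 + x{\left(5 \left(-318\right) \right)}} = \sqrt{-404128 + 436} = \sqrt{-403692} = 2 i \sqrt{100923}$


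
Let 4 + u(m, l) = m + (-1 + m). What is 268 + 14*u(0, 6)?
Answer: 198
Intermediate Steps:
u(m, l) = -5 + 2*m (u(m, l) = -4 + (m + (-1 + m)) = -4 + (-1 + 2*m) = -5 + 2*m)
268 + 14*u(0, 6) = 268 + 14*(-5 + 2*0) = 268 + 14*(-5 + 0) = 268 + 14*(-5) = 268 - 70 = 198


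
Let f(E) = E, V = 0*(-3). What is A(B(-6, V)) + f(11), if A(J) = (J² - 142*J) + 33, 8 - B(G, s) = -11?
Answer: -2293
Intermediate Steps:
V = 0
B(G, s) = 19 (B(G, s) = 8 - 1*(-11) = 8 + 11 = 19)
A(J) = 33 + J² - 142*J
A(B(-6, V)) + f(11) = (33 + 19² - 142*19) + 11 = (33 + 361 - 2698) + 11 = -2304 + 11 = -2293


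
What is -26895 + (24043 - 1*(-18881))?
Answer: 16029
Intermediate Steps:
-26895 + (24043 - 1*(-18881)) = -26895 + (24043 + 18881) = -26895 + 42924 = 16029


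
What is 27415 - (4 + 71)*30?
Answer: 25165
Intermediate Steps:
27415 - (4 + 71)*30 = 27415 - 75*30 = 27415 - 1*2250 = 27415 - 2250 = 25165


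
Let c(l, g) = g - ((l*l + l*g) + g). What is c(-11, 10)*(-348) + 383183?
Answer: 387011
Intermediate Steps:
c(l, g) = -l**2 - g*l (c(l, g) = g - ((l**2 + g*l) + g) = g - (g + l**2 + g*l) = g + (-g - l**2 - g*l) = -l**2 - g*l)
c(-11, 10)*(-348) + 383183 = -1*(-11)*(10 - 11)*(-348) + 383183 = -1*(-11)*(-1)*(-348) + 383183 = -11*(-348) + 383183 = 3828 + 383183 = 387011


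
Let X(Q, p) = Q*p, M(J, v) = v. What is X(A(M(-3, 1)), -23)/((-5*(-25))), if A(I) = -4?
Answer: 92/125 ≈ 0.73600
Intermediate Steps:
X(A(M(-3, 1)), -23)/((-5*(-25))) = (-4*(-23))/((-5*(-25))) = 92/125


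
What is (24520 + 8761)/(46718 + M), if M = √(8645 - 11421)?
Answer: 777410879/1091287150 - 33281*I*√694/1091287150 ≈ 0.71238 - 0.00080341*I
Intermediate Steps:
M = 2*I*√694 (M = √(-2776) = 2*I*√694 ≈ 52.688*I)
(24520 + 8761)/(46718 + M) = (24520 + 8761)/(46718 + 2*I*√694) = 33281/(46718 + 2*I*√694)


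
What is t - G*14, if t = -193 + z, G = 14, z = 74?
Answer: -315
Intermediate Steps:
t = -119 (t = -193 + 74 = -119)
t - G*14 = -119 - 14*14 = -119 - 1*196 = -119 - 196 = -315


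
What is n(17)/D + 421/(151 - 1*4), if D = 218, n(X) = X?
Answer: 94277/32046 ≈ 2.9419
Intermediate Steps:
n(17)/D + 421/(151 - 1*4) = 17/218 + 421/(151 - 1*4) = 17*(1/218) + 421/(151 - 4) = 17/218 + 421/147 = 94277/32046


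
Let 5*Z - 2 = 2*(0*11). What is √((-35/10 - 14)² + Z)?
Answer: √30665/10 ≈ 17.511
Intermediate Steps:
Z = ⅖ (Z = ⅖ + (2*(0*11))/5 = ⅖ + (2*0)/5 = ⅖ + (⅕)*0 = ⅖ + 0 = ⅖ ≈ 0.40000)
√((-35/10 - 14)² + Z) = √((-35/10 - 14)² + ⅖) = √((-35*⅒ - 14)² + ⅖) = √((-7/2 - 14)² + ⅖) = √((-35/2)² + ⅖) = √(1225/4 + ⅖) = √(6133/20) = √30665/10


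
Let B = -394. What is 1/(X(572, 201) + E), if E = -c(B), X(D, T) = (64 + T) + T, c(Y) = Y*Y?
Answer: -1/154770 ≈ -6.4612e-6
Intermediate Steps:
c(Y) = Y**2
X(D, T) = 64 + 2*T
E = -155236 (E = -1*(-394)**2 = -1*155236 = -155236)
1/(X(572, 201) + E) = 1/((64 + 2*201) - 155236) = 1/((64 + 402) - 155236) = 1/(466 - 155236) = 1/(-154770) = -1/154770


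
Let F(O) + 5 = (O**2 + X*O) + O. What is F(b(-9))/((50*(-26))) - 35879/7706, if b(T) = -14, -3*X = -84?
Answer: -4498591/1001780 ≈ -4.4906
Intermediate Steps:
X = 28 (X = -1/3*(-84) = 28)
F(O) = -5 + O**2 + 29*O (F(O) = -5 + ((O**2 + 28*O) + O) = -5 + (O**2 + 29*O) = -5 + O**2 + 29*O)
F(b(-9))/((50*(-26))) - 35879/7706 = (-5 + (-14)**2 + 29*(-14))/((50*(-26))) - 35879/7706 = (-5 + 196 - 406)/(-1300) - 35879*1/7706 = -215*(-1/1300) - 35879/7706 = 43/260 - 35879/7706 = -4498591/1001780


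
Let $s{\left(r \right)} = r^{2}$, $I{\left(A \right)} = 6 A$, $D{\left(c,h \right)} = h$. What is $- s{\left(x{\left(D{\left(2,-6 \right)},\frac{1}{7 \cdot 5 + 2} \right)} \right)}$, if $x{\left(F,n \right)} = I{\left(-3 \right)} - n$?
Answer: $- \frac{444889}{1369} \approx -324.97$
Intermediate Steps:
$x{\left(F,n \right)} = -18 - n$ ($x{\left(F,n \right)} = 6 \left(-3\right) - n = -18 - n$)
$- s{\left(x{\left(D{\left(2,-6 \right)},\frac{1}{7 \cdot 5 + 2} \right)} \right)} = - \left(-18 - \frac{1}{7 \cdot 5 + 2}\right)^{2} = - \left(-18 - \frac{1}{35 + 2}\right)^{2} = - \left(-18 - \frac{1}{37}\right)^{2} = - \left(- \frac{667}{37}\right)^{2} = \left(-1\right) \frac{444889}{1369} = - \frac{444889}{1369}$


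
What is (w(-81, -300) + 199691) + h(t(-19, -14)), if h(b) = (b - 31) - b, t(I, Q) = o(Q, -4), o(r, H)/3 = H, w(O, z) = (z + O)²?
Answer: 344821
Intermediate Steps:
w(O, z) = (O + z)²
o(r, H) = 3*H
t(I, Q) = -12 (t(I, Q) = 3*(-4) = -12)
h(b) = -31 (h(b) = (-31 + b) - b = -31)
(w(-81, -300) + 199691) + h(t(-19, -14)) = ((-81 - 300)² + 199691) - 31 = ((-381)² + 199691) - 31 = (145161 + 199691) - 31 = 344852 - 31 = 344821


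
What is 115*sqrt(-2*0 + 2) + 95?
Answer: 95 + 115*sqrt(2) ≈ 257.63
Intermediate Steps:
115*sqrt(-2*0 + 2) + 95 = 115*sqrt(0 + 2) + 95 = 115*sqrt(2) + 95 = 95 + 115*sqrt(2)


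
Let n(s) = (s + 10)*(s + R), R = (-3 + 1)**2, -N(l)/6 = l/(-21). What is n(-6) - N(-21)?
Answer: -2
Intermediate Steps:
N(l) = 2*l/7 (N(l) = -6*l/(-21) = -6*l*(-1)/21 = -(-2)*l/7 = 2*l/7)
R = 4 (R = (-2)**2 = 4)
n(s) = (4 + s)*(10 + s) (n(s) = (s + 10)*(s + 4) = (10 + s)*(4 + s) = (4 + s)*(10 + s))
n(-6) - N(-21) = (40 + (-6)**2 + 14*(-6)) - 2*(-21)/7 = (40 + 36 - 84) - 1*(-6) = -8 + 6 = -2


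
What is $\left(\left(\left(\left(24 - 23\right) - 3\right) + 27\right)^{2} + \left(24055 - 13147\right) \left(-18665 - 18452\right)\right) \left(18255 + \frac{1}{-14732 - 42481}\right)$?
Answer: $- \frac{422857349705138854}{57213} \approx -7.3909 \cdot 10^{12}$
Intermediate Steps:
$\left(\left(\left(\left(24 - 23\right) - 3\right) + 27\right)^{2} + \left(24055 - 13147\right) \left(-18665 - 18452\right)\right) \left(18255 + \frac{1}{-14732 - 42481}\right) = \left(\left(\left(1 - 3\right) + 27\right)^{2} + 10908 \left(-37117\right)\right) \left(18255 + \frac{1}{-57213}\right) = \left(\left(-2 + 27\right)^{2} - 404872236\right) \left(18255 - \frac{1}{57213}\right) = \left(25^{2} - 404872236\right) \frac{1044423314}{57213} = \left(625 - 404872236\right) \frac{1044423314}{57213} = \left(-404871611\right) \frac{1044423314}{57213} = - \frac{422857349705138854}{57213}$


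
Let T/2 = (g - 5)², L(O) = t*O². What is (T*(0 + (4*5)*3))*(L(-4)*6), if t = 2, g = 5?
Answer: 0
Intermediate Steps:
L(O) = 2*O²
T = 0 (T = 2*(5 - 5)² = 2*0² = 2*0 = 0)
(T*(0 + (4*5)*3))*(L(-4)*6) = (0*(0 + (4*5)*3))*((2*(-4)²)*6) = (0*(0 + 20*3))*((2*16)*6) = (0*(0 + 60))*(32*6) = (0*60)*192 = 0*192 = 0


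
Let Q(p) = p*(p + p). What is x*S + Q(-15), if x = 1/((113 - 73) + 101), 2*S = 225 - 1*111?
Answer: 21169/47 ≈ 450.40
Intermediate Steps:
S = 57 (S = (225 - 1*111)/2 = (225 - 111)/2 = (½)*114 = 57)
Q(p) = 2*p² (Q(p) = p*(2*p) = 2*p²)
x = 1/141 (x = 1/(40 + 101) = 1/141 ≈ 0.0070922)
x*S + Q(-15) = (1/141)*57 + 2*(-15)² = 19/47 + 2*225 = 19/47 + 450 = 21169/47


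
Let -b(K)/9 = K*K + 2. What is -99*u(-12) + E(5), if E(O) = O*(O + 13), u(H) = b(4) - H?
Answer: 14940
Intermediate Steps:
b(K) = -18 - 9*K² (b(K) = -9*(K*K + 2) = -9*(K² + 2) = -9*(2 + K²) = -18 - 9*K²)
u(H) = -162 - H (u(H) = (-18 - 9*4²) - H = (-18 - 9*16) - H = (-18 - 144) - H = -162 - H)
E(O) = O*(13 + O)
-99*u(-12) + E(5) = -99*(-162 - 1*(-12)) + 5*(13 + 5) = -99*(-162 + 12) + 5*18 = -99*(-150) + 90 = 14850 + 90 = 14940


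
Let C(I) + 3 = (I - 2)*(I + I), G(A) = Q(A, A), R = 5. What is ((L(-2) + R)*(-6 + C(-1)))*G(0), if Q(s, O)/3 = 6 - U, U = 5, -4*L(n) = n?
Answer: -99/2 ≈ -49.500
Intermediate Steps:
L(n) = -n/4
Q(s, O) = 3 (Q(s, O) = 3*(6 - 1*5) = 3*(6 - 5) = 3*1 = 3)
G(A) = 3
C(I) = -3 + 2*I*(-2 + I) (C(I) = -3 + (I - 2)*(I + I) = -3 + (-2 + I)*(2*I) = -3 + 2*I*(-2 + I))
((L(-2) + R)*(-6 + C(-1)))*G(0) = ((-1/4*(-2) + 5)*(-6 + (-3 - 4*(-1) + 2*(-1)**2)))*3 = ((1/2 + 5)*(-6 + (-3 + 4 + 2*1)))*3 = (11*(-6 + (-3 + 4 + 2))/2)*3 = (11*(-6 + 3)/2)*3 = ((11/2)*(-3))*3 = -33/2*3 = -99/2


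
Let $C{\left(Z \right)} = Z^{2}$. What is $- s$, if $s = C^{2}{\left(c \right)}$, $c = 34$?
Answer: $-1336336$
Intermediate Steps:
$s = 1336336$ ($s = \left(34^{2}\right)^{2} = 1156^{2} = 1336336$)
$- s = \left(-1\right) 1336336 = -1336336$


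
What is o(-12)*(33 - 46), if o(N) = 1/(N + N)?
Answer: 13/24 ≈ 0.54167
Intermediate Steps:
o(N) = 1/(2*N)
o(-12)*(33 - 46) = ((½)/(-12))*(33 - 46) = ((½)*(-1/12))*(-13) = -1/24*(-13) = 13/24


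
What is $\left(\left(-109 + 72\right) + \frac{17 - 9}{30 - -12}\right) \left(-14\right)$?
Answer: $\frac{1546}{3} \approx 515.33$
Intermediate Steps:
$\left(\left(-109 + 72\right) + \frac{17 - 9}{30 - -12}\right) \left(-14\right) = \left(-37 + \frac{8}{30 + \left(-4 + 16\right)}\right) \left(-14\right) = \left(-37 + \frac{8}{30 + 12}\right) \left(-14\right) = \left(-37 + \frac{8}{42}\right) \left(-14\right) = \left(-37 + 8 \cdot \frac{1}{42}\right) \left(-14\right) = \left(-37 + \frac{4}{21}\right) \left(-14\right) = \left(- \frac{773}{21}\right) \left(-14\right) = \frac{1546}{3}$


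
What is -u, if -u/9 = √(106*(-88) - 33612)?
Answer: 18*I*√10735 ≈ 1865.0*I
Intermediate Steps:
u = -18*I*√10735 (u = -9*√(106*(-88) - 33612) = -9*√(-9328 - 33612) = -18*I*√10735 ≈ -1865.0*I)
-u = -(-18)*I*√10735 = 18*I*√10735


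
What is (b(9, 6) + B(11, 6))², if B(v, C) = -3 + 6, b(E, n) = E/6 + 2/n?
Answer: 841/36 ≈ 23.361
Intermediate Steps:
b(E, n) = 2/n + E/6 (b(E, n) = E*(⅙) + 2/n = E/6 + 2/n = 2/n + E/6)
B(v, C) = 3
(b(9, 6) + B(11, 6))² = ((2/6 + (⅙)*9) + 3)² = ((2*(⅙) + 3/2) + 3)² = ((⅓ + 3/2) + 3)² = (11/6 + 3)² = (29/6)² = 841/36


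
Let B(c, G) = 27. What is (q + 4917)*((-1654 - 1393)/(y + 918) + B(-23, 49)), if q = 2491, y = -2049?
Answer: 248790272/1131 ≈ 2.1997e+5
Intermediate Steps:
(q + 4917)*((-1654 - 1393)/(y + 918) + B(-23, 49)) = (2491 + 4917)*((-1654 - 1393)/(-2049 + 918) + 27) = 7408*(-3047/(-1131) + 27) = 7408*(-3047*(-1/1131) + 27) = 7408*(3047/1131 + 27) = 7408*(33584/1131) = 248790272/1131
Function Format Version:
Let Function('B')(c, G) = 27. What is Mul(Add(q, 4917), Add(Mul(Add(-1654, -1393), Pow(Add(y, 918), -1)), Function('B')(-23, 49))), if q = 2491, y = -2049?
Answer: Rational(248790272, 1131) ≈ 2.1997e+5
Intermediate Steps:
Mul(Add(q, 4917), Add(Mul(Add(-1654, -1393), Pow(Add(y, 918), -1)), Function('B')(-23, 49))) = Mul(Add(2491, 4917), Add(Mul(Add(-1654, -1393), Pow(Add(-2049, 918), -1)), 27)) = Mul(7408, Add(Mul(-3047, Pow(-1131, -1)), 27)) = Mul(7408, Add(Mul(-3047, Rational(-1, 1131)), 27)) = Mul(7408, Add(Rational(3047, 1131), 27)) = Mul(7408, Rational(33584, 1131)) = Rational(248790272, 1131)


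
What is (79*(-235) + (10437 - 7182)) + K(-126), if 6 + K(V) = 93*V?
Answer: -27034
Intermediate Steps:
K(V) = -6 + 93*V
(79*(-235) + (10437 - 7182)) + K(-126) = (79*(-235) + (10437 - 7182)) + (-6 + 93*(-126)) = (-18565 + 3255) + (-6 - 11718) = -15310 - 11724 = -27034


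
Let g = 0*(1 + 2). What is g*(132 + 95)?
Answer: 0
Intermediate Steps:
g = 0 (g = 0*3 = 0)
g*(132 + 95) = 0*(132 + 95) = 0*227 = 0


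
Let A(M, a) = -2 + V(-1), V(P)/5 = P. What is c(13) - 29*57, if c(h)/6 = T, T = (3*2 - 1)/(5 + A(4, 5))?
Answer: -1668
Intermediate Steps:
V(P) = 5*P
A(M, a) = -7 (A(M, a) = -2 + 5*(-1) = -2 - 5 = -7)
T = -5/2 (T = (3*2 - 1)/(5 - 7) = (6 - 1)/(-2) = 5*(-½) = -5/2 ≈ -2.5000)
c(h) = -15 (c(h) = 6*(-5/2) = -15)
c(13) - 29*57 = -15 - 29*57 = -15 - 1653 = -1668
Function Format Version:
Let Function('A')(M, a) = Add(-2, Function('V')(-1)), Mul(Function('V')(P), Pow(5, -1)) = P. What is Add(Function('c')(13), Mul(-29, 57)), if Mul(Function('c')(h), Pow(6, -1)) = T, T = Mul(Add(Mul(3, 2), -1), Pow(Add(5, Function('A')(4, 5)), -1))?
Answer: -1668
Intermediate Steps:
Function('V')(P) = Mul(5, P)
Function('A')(M, a) = -7 (Function('A')(M, a) = Add(-2, Mul(5, -1)) = Add(-2, -5) = -7)
T = Rational(-5, 2) (T = Mul(Add(Mul(3, 2), -1), Pow(Add(5, -7), -1)) = Mul(Add(6, -1), Pow(-2, -1)) = Mul(5, Rational(-1, 2)) = Rational(-5, 2) ≈ -2.5000)
Function('c')(h) = -15 (Function('c')(h) = Mul(6, Rational(-5, 2)) = -15)
Add(Function('c')(13), Mul(-29, 57)) = Add(-15, Mul(-29, 57)) = Add(-15, -1653) = -1668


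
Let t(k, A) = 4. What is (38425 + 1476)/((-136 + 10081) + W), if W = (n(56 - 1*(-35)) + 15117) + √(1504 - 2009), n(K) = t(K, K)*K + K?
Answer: 1018153817/651117794 - 39901*I*√505/651117794 ≈ 1.5637 - 0.0013771*I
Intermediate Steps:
n(K) = 5*K (n(K) = 4*K + K = 5*K)
W = 15572 + I*√505 (W = (5*(56 - 1*(-35)) + 15117) + √(1504 - 2009) = (5*(56 + 35) + 15117) + √(-505) = (5*91 + 15117) + I*√505 = (455 + 15117) + I*√505 = 15572 + I*√505 ≈ 15572.0 + 22.472*I)
(38425 + 1476)/((-136 + 10081) + W) = (38425 + 1476)/((-136 + 10081) + (15572 + I*√505)) = 39901/(9945 + (15572 + I*√505)) = 39901/(25517 + I*√505)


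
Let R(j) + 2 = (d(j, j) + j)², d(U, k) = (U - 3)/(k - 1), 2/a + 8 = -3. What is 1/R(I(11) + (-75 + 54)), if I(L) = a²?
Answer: 25859534481/10164122396767 ≈ 0.0025442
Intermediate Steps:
a = -2/11 (a = 2/(-8 - 3) = 2/(-11) = 2*(-1/11) = -2/11 ≈ -0.18182)
d(U, k) = (-3 + U)/(-1 + k)
I(L) = 4/121 (I(L) = (-2/11)² = 4/121)
R(j) = -2 + (j + (-3 + j)/(-1 + j))² (R(j) = -2 + ((-3 + j)/(-1 + j) + j)² = -2 + (j + (-3 + j)/(-1 + j))²)
1/R(I(11) + (-75 + 54)) = 1/(-2 + (-3 + (4/121 + (-75 + 54))²)²/(-1 + (4/121 + (-75 + 54)))²) = 1/(-2 + (-3 + (4/121 - 21)²)²/(-1 + (4/121 - 21))²) = 1/(-2 + (-3 + (-2537/121)²)²/(-1 - 2537/121)²) = 1/(-2 + (-3 + 6436369/14641)²/(-2658/121)²) = 1/(-2 + 14641*(6392446/14641)²/7064964) = 1/(-2 + (14641/7064964)*(40863365862916/214358881)) = 1/(-2 + 10215841465729/25859534481) = 1/(10164122396767/25859534481) = 25859534481/10164122396767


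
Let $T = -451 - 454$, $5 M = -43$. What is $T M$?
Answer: $7783$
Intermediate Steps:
$M = - \frac{43}{5}$ ($M = \frac{1}{5} \left(-43\right) = - \frac{43}{5} \approx -8.6$)
$T = -905$
$T M = \left(-905\right) \left(- \frac{43}{5}\right) = 7783$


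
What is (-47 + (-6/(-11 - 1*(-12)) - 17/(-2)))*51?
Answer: -4539/2 ≈ -2269.5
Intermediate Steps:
(-47 + (-6/(-11 - 1*(-12)) - 17/(-2)))*51 = (-47 + (-6/(-11 + 12) - 17*(-½)))*51 = (-47 + (-6/1 + 17/2))*51 = (-47 + (-6*1 + 17/2))*51 = (-47 + (-6 + 17/2))*51 = (-47 + 5/2)*51 = -89/2*51 = -4539/2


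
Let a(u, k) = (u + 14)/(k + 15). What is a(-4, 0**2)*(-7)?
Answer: -14/3 ≈ -4.6667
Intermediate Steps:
a(u, k) = (14 + u)/(15 + k)
a(-4, 0**2)*(-7) = ((14 - 4)/(15 + 0**2))*(-7) = (10/(15 + 0))*(-7) = (10/15)*(-7) = ((1/15)*10)*(-7) = (2/3)*(-7) = -14/3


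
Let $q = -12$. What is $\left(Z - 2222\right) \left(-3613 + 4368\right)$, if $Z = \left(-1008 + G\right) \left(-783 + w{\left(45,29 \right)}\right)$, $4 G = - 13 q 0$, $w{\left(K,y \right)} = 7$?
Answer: $588889430$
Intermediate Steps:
$G = 0$ ($G = \frac{\left(-13\right) \left(-12\right) 0}{4} = \frac{156 \cdot 0}{4} = \frac{1}{4} \cdot 0 = 0$)
$Z = 782208$ ($Z = \left(-1008 + 0\right) \left(-783 + 7\right) = \left(-1008\right) \left(-776\right) = 782208$)
$\left(Z - 2222\right) \left(-3613 + 4368\right) = \left(782208 - 2222\right) \left(-3613 + 4368\right) = 779986 \cdot 755 = 588889430$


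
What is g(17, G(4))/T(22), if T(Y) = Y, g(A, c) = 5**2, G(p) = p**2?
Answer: 25/22 ≈ 1.1364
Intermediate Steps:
g(A, c) = 25
g(17, G(4))/T(22) = 25/22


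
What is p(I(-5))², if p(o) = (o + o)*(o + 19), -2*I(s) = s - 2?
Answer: 99225/4 ≈ 24806.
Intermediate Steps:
I(s) = 1 - s/2 (I(s) = -(s - 2)/2 = -(-2 + s)/2 = 1 - s/2)
p(o) = 2*o*(19 + o) (p(o) = (2*o)*(19 + o) = 2*o*(19 + o))
p(I(-5))² = (2*(1 - ½*(-5))*(19 + (1 - ½*(-5))))² = (2*(1 + 5/2)*(19 + (1 + 5/2)))² = (2*(7/2)*(19 + 7/2))² = (2*(7/2)*(45/2))² = (315/2)² = 99225/4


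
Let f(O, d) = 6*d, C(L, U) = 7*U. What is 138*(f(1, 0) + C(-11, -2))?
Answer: -1932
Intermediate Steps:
138*(f(1, 0) + C(-11, -2)) = 138*(6*0 + 7*(-2)) = 138*(0 - 14) = 138*(-14) = -1932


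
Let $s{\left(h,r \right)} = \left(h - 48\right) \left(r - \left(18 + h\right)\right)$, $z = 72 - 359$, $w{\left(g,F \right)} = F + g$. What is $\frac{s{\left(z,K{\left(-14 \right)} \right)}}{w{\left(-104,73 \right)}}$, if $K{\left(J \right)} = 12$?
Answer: $\frac{94135}{31} \approx 3036.6$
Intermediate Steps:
$z = -287$ ($z = 72 - 359 = -287$)
$s{\left(h,r \right)} = \left(-48 + h\right) \left(-18 + r - h\right)$
$\frac{s{\left(z,K{\left(-14 \right)} \right)}}{w{\left(-104,73 \right)}} = \frac{864 - \left(-287\right)^{2} - 576 + 30 \left(-287\right) - 3444}{73 - 104} = \frac{864 - 82369 - 576 - 8610 - 3444}{-31} = \left(864 - 82369 - 576 - 8610 - 3444\right) \left(- \frac{1}{31}\right) = \left(-94135\right) \left(- \frac{1}{31}\right) = \frac{94135}{31}$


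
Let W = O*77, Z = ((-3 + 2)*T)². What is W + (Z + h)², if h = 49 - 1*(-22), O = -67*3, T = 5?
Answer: -6261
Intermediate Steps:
O = -201
Z = 25 (Z = ((-3 + 2)*5)² = (-1*5)² = (-5)² = 25)
h = 71 (h = 49 + 22 = 71)
W = -15477 (W = -201*77 = -15477)
W + (Z + h)² = -15477 + (25 + 71)² = -15477 + 96² = -15477 + 9216 = -6261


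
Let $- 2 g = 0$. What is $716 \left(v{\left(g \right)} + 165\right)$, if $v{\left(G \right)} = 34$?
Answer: $142484$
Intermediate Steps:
$g = 0$ ($g = \left(- \frac{1}{2}\right) 0 = 0$)
$716 \left(v{\left(g \right)} + 165\right) = 716 \left(34 + 165\right) = 716 \cdot 199 = 142484$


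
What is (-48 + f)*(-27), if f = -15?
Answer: 1701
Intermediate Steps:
(-48 + f)*(-27) = (-48 - 15)*(-27) = -63*(-27) = 1701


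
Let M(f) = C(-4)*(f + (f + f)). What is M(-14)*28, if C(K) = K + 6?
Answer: -2352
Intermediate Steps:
C(K) = 6 + K
M(f) = 6*f (M(f) = (6 - 4)*(f + (f + f)) = 2*(f + 2*f) = 2*(3*f) = 6*f)
M(-14)*28 = (6*(-14))*28 = -84*28 = -2352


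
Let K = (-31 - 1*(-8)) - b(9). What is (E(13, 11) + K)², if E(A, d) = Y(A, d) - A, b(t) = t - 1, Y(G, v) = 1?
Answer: 1849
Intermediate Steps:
b(t) = -1 + t
E(A, d) = 1 - A
K = -31 (K = (-31 - 1*(-8)) - (-1 + 9) = (-31 + 8) - 1*8 = -23 - 8 = -31)
(E(13, 11) + K)² = ((1 - 1*13) - 31)² = ((1 - 13) - 31)² = (-12 - 31)² = (-43)² = 1849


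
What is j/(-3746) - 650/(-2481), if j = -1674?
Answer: 3294047/4646913 ≈ 0.70887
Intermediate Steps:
j/(-3746) - 650/(-2481) = -1674/(-3746) - 650/(-2481) = -1674*(-1/3746) - 650*(-1/2481) = 837/1873 + 650/2481 = 3294047/4646913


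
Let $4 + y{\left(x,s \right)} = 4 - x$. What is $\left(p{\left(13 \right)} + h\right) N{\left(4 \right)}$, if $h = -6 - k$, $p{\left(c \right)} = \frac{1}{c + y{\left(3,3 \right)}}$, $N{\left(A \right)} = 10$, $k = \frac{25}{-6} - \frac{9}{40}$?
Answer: $- \frac{181}{12} \approx -15.083$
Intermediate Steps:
$k = - \frac{527}{120}$ ($k = 25 \left(- \frac{1}{6}\right) - \frac{9}{40} = - \frac{25}{6} - \frac{9}{40} = - \frac{527}{120} \approx -4.3917$)
$y{\left(x,s \right)} = - x$ ($y{\left(x,s \right)} = -4 - \left(-4 + x\right) = - x$)
$p{\left(c \right)} = \frac{1}{-3 + c}$ ($p{\left(c \right)} = \frac{1}{c - 3} = \frac{1}{-3 + c}$)
$h = - \frac{193}{120}$ ($h = -6 - - \frac{527}{120} = -6 + \frac{527}{120} = - \frac{193}{120} \approx -1.6083$)
$\left(p{\left(13 \right)} + h\right) N{\left(4 \right)} = \left(\frac{1}{-3 + 13} - \frac{193}{120}\right) 10 = \left(\frac{1}{10} - \frac{193}{120}\right) 10 = \left(- \frac{181}{120}\right) 10 = - \frac{181}{12}$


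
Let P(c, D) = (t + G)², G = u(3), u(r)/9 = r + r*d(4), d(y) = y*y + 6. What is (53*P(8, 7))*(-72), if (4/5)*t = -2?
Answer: -1459781226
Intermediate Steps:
t = -5/2 (t = (5/4)*(-2) = -5/2 ≈ -2.5000)
d(y) = 6 + y² (d(y) = y² + 6 = 6 + y²)
u(r) = 207*r (u(r) = 9*(r + r*(6 + 4²)) = 9*(r + r*(6 + 16)) = 9*(r + r*22) = 9*(r + 22*r) = 9*(23*r) = 207*r)
G = 621 (G = 207*3 = 621)
P(c, D) = 1530169/4 (P(c, D) = (-5/2 + 621)² = (1237/2)² = 1530169/4)
(53*P(8, 7))*(-72) = (53*(1530169/4))*(-72) = (81098957/4)*(-72) = -1459781226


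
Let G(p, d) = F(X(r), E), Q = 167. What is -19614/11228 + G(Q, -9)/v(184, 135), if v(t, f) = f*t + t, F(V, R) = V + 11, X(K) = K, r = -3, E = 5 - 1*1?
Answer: -2190763/1254328 ≈ -1.7466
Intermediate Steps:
E = 4 (E = 5 - 1 = 4)
F(V, R) = 11 + V
G(p, d) = 8 (G(p, d) = 11 - 3 = 8)
v(t, f) = t + f*t
-19614/11228 + G(Q, -9)/v(184, 135) = -19614/11228 + 8/((184*(1 + 135))) = -19614*1/11228 + 8/((184*136)) = -1401/802 + 8/25024 = -1401/802 + 8*(1/25024) = -1401/802 + 1/3128 = -2190763/1254328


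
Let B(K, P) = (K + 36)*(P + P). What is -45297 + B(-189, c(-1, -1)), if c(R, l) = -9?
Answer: -42543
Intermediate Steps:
B(K, P) = 2*P*(36 + K) (B(K, P) = (36 + K)*(2*P) = 2*P*(36 + K))
-45297 + B(-189, c(-1, -1)) = -45297 + 2*(-9)*(36 - 189) = -45297 + 2*(-9)*(-153) = -45297 + 2754 = -42543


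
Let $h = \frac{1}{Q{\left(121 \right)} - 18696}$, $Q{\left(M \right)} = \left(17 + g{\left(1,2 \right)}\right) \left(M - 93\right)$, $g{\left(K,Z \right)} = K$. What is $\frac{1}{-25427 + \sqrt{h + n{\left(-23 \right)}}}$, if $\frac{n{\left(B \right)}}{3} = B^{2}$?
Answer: $- \frac{462567984}{11761687258465} - \frac{4 \sqrt{32825989311}}{11761687258465} \approx -3.939 \cdot 10^{-5}$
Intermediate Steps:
$Q{\left(M \right)} = -1674 + 18 M$ ($Q{\left(M \right)} = \left(17 + 1\right) \left(M - 93\right) = 18 \left(-93 + M\right) = -1674 + 18 M$)
$h = - \frac{1}{18192}$ ($h = \frac{1}{\left(-1674 + 18 \cdot 121\right) - 18696} = \frac{1}{\left(-1674 + 2178\right) - 18696} = \frac{1}{504 - 18696} = \frac{1}{-18192} = - \frac{1}{18192} \approx -5.4969 \cdot 10^{-5}$)
$n{\left(B \right)} = 3 B^{2}$
$\frac{1}{-25427 + \sqrt{h + n{\left(-23 \right)}}} = \frac{1}{-25427 + \sqrt{- \frac{1}{18192} + 3 \left(-23\right)^{2}}} = \frac{1}{-25427 + \sqrt{- \frac{1}{18192} + 3 \cdot 529}} = \frac{1}{-25427 + \sqrt{- \frac{1}{18192} + 1587}} = \frac{1}{-25427 + \sqrt{\frac{28870703}{18192}}} = \frac{1}{-25427 + \frac{\sqrt{32825989311}}{4548}}$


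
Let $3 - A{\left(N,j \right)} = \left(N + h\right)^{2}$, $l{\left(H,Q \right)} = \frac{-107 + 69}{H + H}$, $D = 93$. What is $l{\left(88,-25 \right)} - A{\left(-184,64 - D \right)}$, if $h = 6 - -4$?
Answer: $\frac{2664005}{88} \approx 30273.0$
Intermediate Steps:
$h = 10$ ($h = 6 + 4 = 10$)
$l{\left(H,Q \right)} = - \frac{19}{H}$ ($l{\left(H,Q \right)} = - \frac{38}{2 H} = - 38 \frac{1}{2 H} = - \frac{19}{H}$)
$A{\left(N,j \right)} = 3 - \left(10 + N\right)^{2}$ ($A{\left(N,j \right)} = 3 - \left(N + 10\right)^{2} = 3 - \left(10 + N\right)^{2}$)
$l{\left(88,-25 \right)} - A{\left(-184,64 - D \right)} = - \frac{19}{88} - \left(3 - \left(10 - 184\right)^{2}\right) = \left(-19\right) \frac{1}{88} - \left(3 - \left(-174\right)^{2}\right) = - \frac{19}{88} - \left(3 - 30276\right) = - \frac{19}{88} - -30273 = - \frac{19}{88} + 30273 = \frac{2664005}{88}$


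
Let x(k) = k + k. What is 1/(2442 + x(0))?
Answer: 1/2442 ≈ 0.00040950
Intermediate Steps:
x(k) = 2*k
1/(2442 + x(0)) = 1/(2442 + 2*0) = 1/(2442 + 0) = 1/2442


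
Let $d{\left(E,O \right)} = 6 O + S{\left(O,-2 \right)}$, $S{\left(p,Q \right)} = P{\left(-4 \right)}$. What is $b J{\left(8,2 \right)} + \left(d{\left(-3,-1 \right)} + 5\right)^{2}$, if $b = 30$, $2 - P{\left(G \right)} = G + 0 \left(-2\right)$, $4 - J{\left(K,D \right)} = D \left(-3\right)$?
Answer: $325$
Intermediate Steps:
$J{\left(K,D \right)} = 4 + 3 D$ ($J{\left(K,D \right)} = 4 - D \left(-3\right) = 4 - - 3 D = 4 + 3 D$)
$P{\left(G \right)} = 2 - G$ ($P{\left(G \right)} = 2 - \left(G + 0 \left(-2\right)\right) = 2 - \left(G + 0\right) = 2 - G$)
$S{\left(p,Q \right)} = 6$ ($S{\left(p,Q \right)} = 2 - -4 = 2 + 4 = 6$)
$d{\left(E,O \right)} = 6 + 6 O$ ($d{\left(E,O \right)} = 6 O + 6 = 6 + 6 O$)
$b J{\left(8,2 \right)} + \left(d{\left(-3,-1 \right)} + 5\right)^{2} = 30 \left(4 + 3 \cdot 2\right) + \left(\left(6 + 6 \left(-1\right)\right) + 5\right)^{2} = 30 \left(4 + 6\right) + \left(\left(6 - 6\right) + 5\right)^{2} = 30 \cdot 10 + \left(0 + 5\right)^{2} = 300 + 5^{2} = 300 + 25 = 325$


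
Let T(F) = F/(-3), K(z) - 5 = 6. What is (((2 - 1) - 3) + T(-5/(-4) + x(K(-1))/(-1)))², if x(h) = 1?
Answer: 625/144 ≈ 4.3403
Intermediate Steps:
K(z) = 11 (K(z) = 5 + 6 = 11)
T(F) = -F/3 (T(F) = F*(-⅓) = -F/3)
(((2 - 1) - 3) + T(-5/(-4) + x(K(-1))/(-1)))² = (((2 - 1) - 3) - (-5/(-4) + 1/(-1))/3)² = ((1 - 3) - (-5*(-¼) + 1*(-1))/3)² = (-2 - (5/4 - 1)/3)² = (-2 - ⅓*¼)² = (-2 - 1/12)² = (-25/12)² = 625/144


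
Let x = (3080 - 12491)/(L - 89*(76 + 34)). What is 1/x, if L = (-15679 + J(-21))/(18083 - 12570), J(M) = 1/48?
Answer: 2591421551/2490376464 ≈ 1.0406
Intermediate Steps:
J(M) = 1/48
L = -752591/264624 (L = (-15679 + 1/48)/(18083 - 12570) = -752591/48/5513 = -752591/48*1/5513 = -752591/264624 ≈ -2.8440)
x = 2490376464/2591421551 (x = (3080 - 12491)/(-752591/264624 - 89*(76 + 34)) = -9411/(-752591/264624 - 89*110) = -9411/(-752591/264624 - 9790) = -9411/(-2591421551/264624) = -9411*(-264624/2591421551) = 2490376464/2591421551 ≈ 0.96101)
1/x = 1/(2490376464/2591421551) = 2591421551/2490376464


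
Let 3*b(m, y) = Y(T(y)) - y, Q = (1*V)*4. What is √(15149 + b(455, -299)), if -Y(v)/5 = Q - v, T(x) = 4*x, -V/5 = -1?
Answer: √13222 ≈ 114.99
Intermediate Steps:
V = 5 (V = -5*(-1) = 5)
Q = 20 (Q = (1*5)*4 = 5*4 = 20)
Y(v) = -100 + 5*v (Y(v) = -5*(20 - v) = -100 + 5*v)
b(m, y) = -100/3 + 19*y/3 (b(m, y) = ((-100 + 5*(4*y)) - y)/3 = ((-100 + 20*y) - y)/3 = (-100 + 19*y)/3 = -100/3 + 19*y/3)
√(15149 + b(455, -299)) = √(15149 + (-100/3 + (19/3)*(-299))) = √(15149 + (-100/3 - 5681/3)) = √(15149 - 1927) = √13222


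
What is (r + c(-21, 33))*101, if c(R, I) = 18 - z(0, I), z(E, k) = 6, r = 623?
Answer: 64135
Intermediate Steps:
c(R, I) = 12 (c(R, I) = 18 - 1*6 = 18 - 6 = 12)
(r + c(-21, 33))*101 = (623 + 12)*101 = 635*101 = 64135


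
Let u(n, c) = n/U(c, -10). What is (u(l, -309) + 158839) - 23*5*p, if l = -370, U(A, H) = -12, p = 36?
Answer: 928379/6 ≈ 1.5473e+5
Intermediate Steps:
u(n, c) = -n/12 (u(n, c) = n/(-12) = n*(-1/12) = -n/12)
(u(l, -309) + 158839) - 23*5*p = (-1/12*(-370) + 158839) - 23*5*36 = (185/6 + 158839) - 115*36 = 953219/6 - 1*4140 = 953219/6 - 4140 = 928379/6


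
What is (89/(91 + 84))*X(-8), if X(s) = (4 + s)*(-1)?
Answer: 356/175 ≈ 2.0343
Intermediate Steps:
X(s) = -4 - s
(89/(91 + 84))*X(-8) = (89/(91 + 84))*(-4 - 1*(-8)) = (89/175)*(-4 + 8) = ((1/175)*89)*4 = (89/175)*4 = 356/175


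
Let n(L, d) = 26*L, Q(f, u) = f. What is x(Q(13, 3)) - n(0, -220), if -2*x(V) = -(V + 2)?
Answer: 15/2 ≈ 7.5000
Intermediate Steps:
x(V) = 1 + V/2 (x(V) = -(-1)*(V + 2)/2 = -(-1)*(2 + V)/2 = -(-2 - V)/2 = 1 + V/2)
x(Q(13, 3)) - n(0, -220) = (1 + (1/2)*13) - 26*0 = (1 + 13/2) - 1*0 = 15/2 + 0 = 15/2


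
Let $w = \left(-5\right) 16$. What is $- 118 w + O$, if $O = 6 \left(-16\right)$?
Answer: $9344$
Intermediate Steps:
$O = -96$
$w = -80$
$- 118 w + O = \left(-118\right) \left(-80\right) - 96 = 9440 - 96 = 9344$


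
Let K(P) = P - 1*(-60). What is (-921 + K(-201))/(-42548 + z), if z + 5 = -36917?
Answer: 59/4415 ≈ 0.013364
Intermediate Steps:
K(P) = 60 + P (K(P) = P + 60 = 60 + P)
z = -36922 (z = -5 - 36917 = -36922)
(-921 + K(-201))/(-42548 + z) = (-921 + (60 - 201))/(-42548 - 36922) = (-921 - 141)/(-79470) = -1062*(-1/79470) = 59/4415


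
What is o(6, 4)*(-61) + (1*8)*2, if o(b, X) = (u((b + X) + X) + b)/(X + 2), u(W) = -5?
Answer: 35/6 ≈ 5.8333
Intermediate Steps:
o(b, X) = (-5 + b)/(2 + X) (o(b, X) = (-5 + b)/(X + 2) = (-5 + b)/(2 + X))
o(6, 4)*(-61) + (1*8)*2 = ((-5 + 6)/(2 + 4))*(-61) + (1*8)*2 = (1/6)*(-61) + 8*2 = ((⅙)*1)*(-61) + 16 = (⅙)*(-61) + 16 = -61/6 + 16 = 35/6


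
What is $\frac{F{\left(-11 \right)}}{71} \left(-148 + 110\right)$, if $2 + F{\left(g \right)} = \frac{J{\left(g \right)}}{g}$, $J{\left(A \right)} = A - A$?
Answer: $\frac{76}{71} \approx 1.0704$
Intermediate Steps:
$J{\left(A \right)} = 0$
$F{\left(g \right)} = -2$ ($F{\left(g \right)} = -2 + \frac{0}{g} = -2 + 0 = -2$)
$\frac{F{\left(-11 \right)}}{71} \left(-148 + 110\right) = - \frac{2}{71} \left(-148 + 110\right) = \left(-2\right) \frac{1}{71} \left(-38\right) = \left(- \frac{2}{71}\right) \left(-38\right) = \frac{76}{71}$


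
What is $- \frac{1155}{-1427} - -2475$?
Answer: $\frac{3532980}{1427} \approx 2475.8$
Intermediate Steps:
$- \frac{1155}{-1427} - -2475 = \left(-1155\right) \left(- \frac{1}{1427}\right) + 2475 = \frac{1155}{1427} + 2475 = \frac{3532980}{1427}$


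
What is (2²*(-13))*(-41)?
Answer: 2132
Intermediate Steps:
(2²*(-13))*(-41) = (4*(-13))*(-41) = -52*(-41) = 2132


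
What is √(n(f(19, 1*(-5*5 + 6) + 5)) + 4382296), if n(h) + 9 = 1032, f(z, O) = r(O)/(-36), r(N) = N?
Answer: √4383319 ≈ 2093.6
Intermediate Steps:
f(z, O) = -O/36 (f(z, O) = O/(-36) = O*(-1/36) = -O/36)
n(h) = 1023 (n(h) = -9 + 1032 = 1023)
√(n(f(19, 1*(-5*5 + 6) + 5)) + 4382296) = √(1023 + 4382296) = √4383319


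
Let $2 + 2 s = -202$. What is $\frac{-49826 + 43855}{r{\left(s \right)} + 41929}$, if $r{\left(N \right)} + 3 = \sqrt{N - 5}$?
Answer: $- \frac{250340146}{1757789583} + \frac{5971 i \sqrt{107}}{1757789583} \approx -0.14242 + 3.5138 \cdot 10^{-5} i$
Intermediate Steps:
$s = -102$ ($s = -1 + \frac{1}{2} \left(-202\right) = -1 - 101 = -102$)
$r{\left(N \right)} = -3 + \sqrt{-5 + N}$ ($r{\left(N \right)} = -3 + \sqrt{N - 5} = -3 + \sqrt{-5 + N}$)
$\frac{-49826 + 43855}{r{\left(s \right)} + 41929} = \frac{-49826 + 43855}{\left(-3 + \sqrt{-5 - 102}\right) + 41929} = - \frac{5971}{\left(-3 + \sqrt{-107}\right) + 41929} = - \frac{5971}{\left(-3 + i \sqrt{107}\right) + 41929} = - \frac{5971}{41926 + i \sqrt{107}}$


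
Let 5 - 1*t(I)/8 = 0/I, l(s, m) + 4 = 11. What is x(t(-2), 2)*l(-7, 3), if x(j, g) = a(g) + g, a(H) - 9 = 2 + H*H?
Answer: 119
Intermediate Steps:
l(s, m) = 7 (l(s, m) = -4 + 11 = 7)
a(H) = 11 + H**2 (a(H) = 9 + (2 + H*H) = 9 + (2 + H**2) = 11 + H**2)
t(I) = 40 (t(I) = 40 - 0/I = 40 - 8*0 = 40 + 0 = 40)
x(j, g) = 11 + g + g**2 (x(j, g) = (11 + g**2) + g = 11 + g + g**2)
x(t(-2), 2)*l(-7, 3) = (11 + 2 + 2**2)*7 = (11 + 2 + 4)*7 = 17*7 = 119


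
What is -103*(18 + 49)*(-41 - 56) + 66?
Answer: 669463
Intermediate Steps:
-103*(18 + 49)*(-41 - 56) + 66 = -6901*(-97) + 66 = -103*(-6499) + 66 = 669397 + 66 = 669463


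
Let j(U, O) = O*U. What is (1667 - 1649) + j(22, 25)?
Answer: 568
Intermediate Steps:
(1667 - 1649) + j(22, 25) = (1667 - 1649) + 25*22 = 18 + 550 = 568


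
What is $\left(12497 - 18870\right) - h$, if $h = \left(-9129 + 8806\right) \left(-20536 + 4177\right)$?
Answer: $-5290330$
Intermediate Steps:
$h = 5283957$ ($h = \left(-323\right) \left(-16359\right) = 5283957$)
$\left(12497 - 18870\right) - h = \left(12497 - 18870\right) - 5283957 = -6373 - 5283957 = -5290330$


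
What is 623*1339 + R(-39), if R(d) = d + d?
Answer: 834119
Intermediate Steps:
R(d) = 2*d
623*1339 + R(-39) = 623*1339 + 2*(-39) = 834197 - 78 = 834119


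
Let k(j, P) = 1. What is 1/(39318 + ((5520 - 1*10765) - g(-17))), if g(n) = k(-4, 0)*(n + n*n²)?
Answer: 1/39003 ≈ 2.5639e-5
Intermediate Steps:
g(n) = n + n³ (g(n) = 1*(n + n*n²) = 1*(n + n³) = n + n³)
1/(39318 + ((5520 - 1*10765) - g(-17))) = 1/(39318 + ((5520 - 1*10765) - (-17 + (-17)³))) = 1/(39318 + ((5520 - 10765) - (-17 - 4913))) = 1/(39318 + (-5245 - 1*(-4930))) = 1/(39318 + (-5245 + 4930)) = 1/(39318 - 315) = 1/39003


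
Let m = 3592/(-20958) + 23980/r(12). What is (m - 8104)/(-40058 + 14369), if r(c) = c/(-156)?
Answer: 3351647072/269195031 ≈ 12.451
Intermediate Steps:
r(c) = -c/156 (r(c) = c*(-1/156) = -c/156)
m = -3266725256/10479 (m = 3592/(-20958) + 23980/((-1/156*12)) = 3592*(-1/20958) + 23980/(-1/13) = -1796/10479 + 23980*(-13) = -1796/10479 - 311740 = -3266725256/10479 ≈ -3.1174e+5)
(m - 8104)/(-40058 + 14369) = (-3266725256/10479 - 8104)/(-40058 + 14369) = -3351647072/10479/(-25689) = -3351647072/10479*(-1/25689) = 3351647072/269195031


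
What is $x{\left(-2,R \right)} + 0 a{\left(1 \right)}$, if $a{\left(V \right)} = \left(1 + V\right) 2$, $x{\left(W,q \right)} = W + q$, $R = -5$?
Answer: $-7$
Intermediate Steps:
$a{\left(V \right)} = 2 + 2 V$
$x{\left(-2,R \right)} + 0 a{\left(1 \right)} = \left(-2 - 5\right) + 0 \left(2 + 2 \cdot 1\right) = -7 + 0 \left(2 + 2\right) = -7 + 0 \cdot 4 = -7 + 0 = -7$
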